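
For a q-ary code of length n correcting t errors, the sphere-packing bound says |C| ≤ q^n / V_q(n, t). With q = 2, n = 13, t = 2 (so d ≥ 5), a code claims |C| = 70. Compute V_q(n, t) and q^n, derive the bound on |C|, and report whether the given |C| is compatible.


V_q(n, t) = 92, q^n = 8192, Hamming bound = 89, |C| = 70 ≤ bound (satisfied).

Step 1: Compute V_q(n, t) = Σ_{j=0}^2 C(n, j) (q−1)^j.
  j = 0: C(13,0)·(1)^0 = 1·1 = 1.
  j = 1: C(13,1)·(1)^1 = 13·1 = 13.
  j = 2: C(13,2)·(1)^2 = 78·1 = 78.
  V_q(n, t) = 1 + 13 + 78 = 92.
Step 2: q^n = 2^13 = 8192.
Step 3: Hamming bound ⌊q^n / V_q(n,t)⌋ = ⌊8192/92⌋ = 89.
Step 4: Compare |C| = 70 to 89: satisfied.
The claimed |C| lies below the Hamming bound.


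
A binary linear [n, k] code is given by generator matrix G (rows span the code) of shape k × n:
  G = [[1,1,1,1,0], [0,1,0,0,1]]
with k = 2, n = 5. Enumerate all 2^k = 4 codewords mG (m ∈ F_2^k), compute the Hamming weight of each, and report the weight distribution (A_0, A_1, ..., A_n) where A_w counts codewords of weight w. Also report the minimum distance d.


Weight distribution: A_0 = 1, A_2 = 1, A_4 = 2. Minimum distance d = 2.

Enumerate all 2^2 = 4 messages m ∈ F_2^2.
For each, compute codeword c = mG in F_2^5, then tally its weight.
  m = 00 → c = 00000, weight = 0.
  m = 10 → c = 11110, weight = 4.
  m = 01 → c = 01001, weight = 2.
  m = 11 → c = 10111, weight = 4.
Tally weights:
  weight 0: 1 codewords.
  weight 2: 1 codewords.
  weight 4: 2 codewords.
Minimum distance d = smallest w > 0 with A_w > 0 = 2.
Sanity: Σ A_w = 4 = 2^2 = 4 ✓.


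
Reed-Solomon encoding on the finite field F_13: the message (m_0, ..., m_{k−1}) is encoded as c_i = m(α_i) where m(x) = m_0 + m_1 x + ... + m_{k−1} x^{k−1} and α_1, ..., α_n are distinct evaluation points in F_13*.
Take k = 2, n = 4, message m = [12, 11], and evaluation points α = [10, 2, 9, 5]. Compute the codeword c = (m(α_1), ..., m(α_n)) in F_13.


c = [5, 8, 7, 2]

Message polynomial: m(x) = 12 + 11·x (mod 13).
For each evaluation point α_i, compute m(α_i) mod 13:
  α_1 = 10: Horner steps 11 → 5, so m(10) = 5.
  α_2 = 2: Horner steps 11 → 8, so m(2) = 8.
  α_3 = 9: Horner steps 11 → 7, so m(9) = 7.
  α_4 = 5: Horner steps 11 → 2, so m(5) = 2.
Codeword c = [5, 8, 7, 2] ∈ F_13^4.


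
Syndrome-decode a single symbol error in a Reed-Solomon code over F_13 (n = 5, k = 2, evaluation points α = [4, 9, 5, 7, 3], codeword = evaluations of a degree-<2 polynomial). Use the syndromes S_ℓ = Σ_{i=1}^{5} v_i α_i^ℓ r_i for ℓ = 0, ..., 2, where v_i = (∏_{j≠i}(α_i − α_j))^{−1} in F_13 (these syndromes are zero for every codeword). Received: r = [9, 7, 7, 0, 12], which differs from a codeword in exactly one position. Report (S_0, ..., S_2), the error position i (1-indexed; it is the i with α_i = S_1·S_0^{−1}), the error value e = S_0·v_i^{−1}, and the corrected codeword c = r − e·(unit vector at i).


S = (9, 6, 4), error at position 3, error magnitude e = 1, c = [9, 7, 6, 0, 12].

Step 1: column multipliers v_i = (∏_{j≠i}(α_i − α_j))^{−1} mod 13.
  i = 1 (α = 4): (4−9)(4−5)(4−7)(4−3) = (−5)·(−1)·(−3)·1 = −15 ≡ 11, so v_1 = 11^{−1} = 6 (mod 13).
  i = 2 (α = 9): (9−4)(9−5)(9−7)(9−3) = 5·4·2·6 = 240 ≡ 6, so v_2 = 6^{−1} = 11 (mod 13).
  i = 3 (α = 5): (5−4)(5−9)(5−7)(5−3) = 1·(−4)·(−2)·2 = 16 ≡ 3, so v_3 = 3^{−1} = 9 (mod 13).
  i = 4 (α = 7): (7−4)(7−9)(7−5)(7−3) = 3·(−2)·2·4 = −48 ≡ 4, so v_4 = 4^{−1} = 10 (mod 13).
  i = 5 (α = 3): (3−4)(3−9)(3−5)(3−7) = (−1)·(−6)·(−2)·(−4) = 48 ≡ 9, so v_5 = 9^{−1} = 3 (mod 13).
  v = [6, 11, 9, 10, 3].
Step 2: syndromes of r = [9, 7, 7, 0, 12] (all sums mod 13).
  S_0 = Σ v_i r_i = 6·9 + 11·7 + 9·7 + 10·0 + 3·12 = 230 ≡ 9.
  S_1 = Σ v_i α_i r_i = 6·4·9 + 11·9·7 + 9·5·7 + 10·7·0 + 3·3·12 = 1332 ≡ 6.
  α_i^2 mod 13 = [3, 3, 12, 10, 9].
  S_2 = Σ v_i α_i^2 r_i = 6·3·9 + 11·3·7 + 9·12·7 + 10·10·0 + 3·9·12 = 1473 ≡ 4.
  S = (9, 6, 4) ≠ 0, so r is not a codeword (an error is present).
Step 3: locate the error. For a single error e at position i, S_ℓ = v_i·e·α_i^ℓ, so α_err = S_1/S_0.
  S_0^{−1} = 9^{−1} = 3 (mod 13), so α_err = 6·3 = 18 ≡ 5 = α_3. Error position i = 3.
  Consistency check: S_2/S_1 = 4·11 = 44 ≡ 5 = α_err ✓ (single-error assumption holds).
Step 4: error magnitude e = S_0/v_3 = S_0·∏_{j≠3}(α_3 − α_j) = 9·3 = 27 ≡ 1 (mod 13).
Step 5: correct position 3: c_3 = r_3 − e = 7 − 1 ≡ 6 (mod 13). Hence c = [9, 7, 6, 0, 12].
  Check: interpolating c through the α_i gives m(x) = 8 + 10·x (degree < 2) with m(α_i) = c_i for every i, so c is indeed a codeword.


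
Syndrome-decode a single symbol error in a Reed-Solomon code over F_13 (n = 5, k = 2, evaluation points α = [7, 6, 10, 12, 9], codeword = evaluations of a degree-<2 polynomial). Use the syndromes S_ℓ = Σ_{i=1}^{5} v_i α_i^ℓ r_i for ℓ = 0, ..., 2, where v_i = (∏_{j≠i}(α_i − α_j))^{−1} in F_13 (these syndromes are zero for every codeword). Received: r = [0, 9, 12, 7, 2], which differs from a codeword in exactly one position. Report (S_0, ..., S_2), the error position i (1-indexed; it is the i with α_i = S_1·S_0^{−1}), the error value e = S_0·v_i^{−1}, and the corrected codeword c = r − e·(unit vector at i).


S = (4, 10, 12), error at position 5, error magnitude e = 7, c = [0, 9, 12, 7, 8].

Step 1: column multipliers v_i = (∏_{j≠i}(α_i − α_j))^{−1} mod 13.
  i = 1 (α = 7): (7−6)(7−10)(7−12)(7−9) = 1·(−3)·(−5)·(−2) = −30 ≡ 9, so v_1 = 9^{−1} = 3 (mod 13).
  i = 2 (α = 6): (6−7)(6−10)(6−12)(6−9) = (−1)·(−4)·(−6)·(−3) = 72 ≡ 7, so v_2 = 7^{−1} = 2 (mod 13).
  i = 3 (α = 10): (10−7)(10−6)(10−12)(10−9) = 3·4·(−2)·1 = −24 ≡ 2, so v_3 = 2^{−1} = 7 (mod 13).
  i = 4 (α = 12): (12−7)(12−6)(12−10)(12−9) = 5·6·2·3 = 180 ≡ 11, so v_4 = 11^{−1} = 6 (mod 13).
  i = 5 (α = 9): (9−7)(9−6)(9−10)(9−12) = 2·3·(−1)·(−3) = 18 ≡ 5, so v_5 = 5^{−1} = 8 (mod 13).
  v = [3, 2, 7, 6, 8].
Step 2: syndromes of r = [0, 9, 12, 7, 2] (all sums mod 13).
  S_0 = Σ v_i r_i = 3·0 + 2·9 + 7·12 + 6·7 + 8·2 = 160 ≡ 4.
  S_1 = Σ v_i α_i r_i = 3·7·0 + 2·6·9 + 7·10·12 + 6·12·7 + 8·9·2 = 1596 ≡ 10.
  α_i^2 mod 13 = [10, 10, 9, 1, 3].
  S_2 = Σ v_i α_i^2 r_i = 3·10·0 + 2·10·9 + 7·9·12 + 6·1·7 + 8·3·2 = 1026 ≡ 12.
  S = (4, 10, 12) ≠ 0, so r is not a codeword (an error is present).
Step 3: locate the error. For a single error e at position i, S_ℓ = v_i·e·α_i^ℓ, so α_err = S_1/S_0.
  S_0^{−1} = 4^{−1} = 10 (mod 13), so α_err = 10·10 = 100 ≡ 9 = α_5. Error position i = 5.
  Consistency check: S_2/S_1 = 12·4 = 48 ≡ 9 = α_err ✓ (single-error assumption holds).
Step 4: error magnitude e = S_0/v_5 = S_0·∏_{j≠5}(α_5 − α_j) = 4·5 = 20 ≡ 7 (mod 13).
Step 5: correct position 5: c_5 = r_5 − e = 2 − 7 ≡ 8 (mod 13). Hence c = [0, 9, 12, 7, 8].
  Check: interpolating c through the α_i gives m(x) = 11 + 4·x (degree < 2) with m(α_i) = c_i for every i, so c is indeed a codeword.


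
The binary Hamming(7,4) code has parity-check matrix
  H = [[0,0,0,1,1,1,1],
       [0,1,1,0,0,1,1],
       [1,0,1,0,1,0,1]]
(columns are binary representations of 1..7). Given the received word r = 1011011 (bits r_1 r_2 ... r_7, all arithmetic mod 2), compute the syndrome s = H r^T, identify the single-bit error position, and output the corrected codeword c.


s = (1, 1, 1)^T, error position = 7, corrected codeword c = 1011010

Compute s = H r^T mod 2 one row at a time:
  s_1 = 1 + 0 + 1 + 1 = 3 ≡ 1 (mod 2).
  s_2 = 0 + 1 + 1 + 1 = 3 ≡ 1 (mod 2).
  s_3 = 1 + 1 + 0 + 1 = 3 ≡ 1 (mod 2).
s = (1, 1, 1)^T — this equals column 7 of H (binary 111), so error is at position 7.
Correct: flip bit 7 of r = 1011011 to get c = 1011010.


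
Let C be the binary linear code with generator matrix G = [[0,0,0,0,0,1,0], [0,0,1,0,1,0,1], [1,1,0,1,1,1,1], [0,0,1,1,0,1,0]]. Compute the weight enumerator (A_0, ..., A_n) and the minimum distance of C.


Weight distribution: A_0 = 1, A_1 = 1, A_2 = 2, A_3 = 4, A_4 = 3, A_5 = 3, A_6 = 2. Minimum distance d = 1.

Enumerate all 2^4 = 16 messages m ∈ F_2^4.
For each, compute codeword c = mG in F_2^7, then tally its weight.
  m = 0000 → c = 0000000, weight = 0.
  m = 1000 → c = 0000010, weight = 1.
  m = 0100 → c = 0010101, weight = 3.
  m = 1100 → c = 0010111, weight = 4.
  m = 0010 → c = 1101111, weight = 6.
  m = 1010 → c = 1101101, weight = 5.
  m = 0110 → c = 1111010, weight = 5.
  m = 1110 → c = 1111000, weight = 4.
  m = 0001 → c = 0011010, weight = 3.
  m = 1001 → c = 0011000, weight = 2.
  m = 0101 → c = 0001111, weight = 4.
  m = 1101 → c = 0001101, weight = 3.
  m = 0011 → c = 1110101, weight = 5.
  m = 1011 → c = 1110111, weight = 6.
  m = 0111 → c = 1100000, weight = 2.
  m = 1111 → c = 1100010, weight = 3.
Tally weights:
  weight 0: 1 codewords.
  weight 1: 1 codewords.
  weight 2: 2 codewords.
  weight 3: 4 codewords.
  weight 4: 3 codewords.
  weight 5: 3 codewords.
  weight 6: 2 codewords.
Minimum distance d = smallest w > 0 with A_w > 0 = 1.
Sanity: Σ A_w = 16 = 2^4 = 16 ✓.


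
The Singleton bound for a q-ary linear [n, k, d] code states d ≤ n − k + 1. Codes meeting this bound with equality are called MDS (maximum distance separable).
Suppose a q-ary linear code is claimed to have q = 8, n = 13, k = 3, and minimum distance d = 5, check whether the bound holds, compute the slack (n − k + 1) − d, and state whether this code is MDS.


Singleton RHS = n − k + 1 = 11, slack = 6, bound satisfied, not MDS.

Singleton bound: d ≤ n − k + 1.
Here n = 13, k = 3, so n − k + 1 = 11.
Given d = 5, check d ≤ 11: YES.
Slack = (n − k + 1) − d = 6.
The code is NOT MDS (slack = 6 > 0).
Description: the claimed parameters are [13, 3, 5]_8; such a code would be non-MDS.


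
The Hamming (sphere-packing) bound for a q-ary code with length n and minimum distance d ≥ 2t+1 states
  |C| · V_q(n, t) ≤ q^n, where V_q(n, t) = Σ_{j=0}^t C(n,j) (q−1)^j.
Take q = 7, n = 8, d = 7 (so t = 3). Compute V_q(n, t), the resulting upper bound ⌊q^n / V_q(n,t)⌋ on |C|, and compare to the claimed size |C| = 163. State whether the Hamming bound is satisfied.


V_q(n, t) = 13153, q^n = 5764801, Hamming bound = 438, |C| = 163 ≤ bound (satisfied).

Step 1: Compute V_q(n, t) = Σ_{j=0}^3 C(n, j) (q−1)^j.
  j = 0: C(8,0)·(6)^0 = 1·1 = 1.
  j = 1: C(8,1)·(6)^1 = 8·6 = 48.
  j = 2: C(8,2)·(6)^2 = 28·36 = 1008.
  j = 3: C(8,3)·(6)^3 = 56·216 = 12096.
  V_q(n, t) = 1 + 48 + 1008 + 12096 = 13153.
Step 2: q^n = 7^8 = 5764801.
Step 3: Hamming bound ⌊q^n / V_q(n,t)⌋ = ⌊5764801/13153⌋ = 438.
Step 4: Compare |C| = 163 to 438: satisfied.
The claimed |C| lies below the Hamming bound.


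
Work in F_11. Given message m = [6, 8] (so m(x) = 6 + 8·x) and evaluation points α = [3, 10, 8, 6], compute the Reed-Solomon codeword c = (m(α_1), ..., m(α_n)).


c = [8, 9, 4, 10]

Message polynomial: m(x) = 6 + 8·x (mod 11).
For each evaluation point α_i, compute m(α_i) mod 11:
  α_1 = 3: Horner steps 8 → 8, so m(3) = 8.
  α_2 = 10: Horner steps 8 → 9, so m(10) = 9.
  α_3 = 8: Horner steps 8 → 4, so m(8) = 4.
  α_4 = 6: Horner steps 8 → 10, so m(6) = 10.
Codeword c = [8, 9, 4, 10] ∈ F_11^4.


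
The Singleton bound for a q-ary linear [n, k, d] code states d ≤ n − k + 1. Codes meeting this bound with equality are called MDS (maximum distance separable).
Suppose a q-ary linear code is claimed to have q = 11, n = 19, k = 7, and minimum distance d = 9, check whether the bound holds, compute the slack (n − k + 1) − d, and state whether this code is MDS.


Singleton RHS = n − k + 1 = 13, slack = 4, bound satisfied, not MDS.

Singleton bound: d ≤ n − k + 1.
Here n = 19, k = 7, so n − k + 1 = 13.
Given d = 9, check d ≤ 13: YES.
Slack = (n − k + 1) − d = 4.
The code is NOT MDS (slack = 4 > 0).
Description: the claimed parameters are [19, 7, 9]_11; such a code would be non-MDS.


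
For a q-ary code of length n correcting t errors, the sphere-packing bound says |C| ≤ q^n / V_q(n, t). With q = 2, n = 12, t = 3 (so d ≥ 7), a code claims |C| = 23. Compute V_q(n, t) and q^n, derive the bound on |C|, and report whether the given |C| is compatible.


V_q(n, t) = 299, q^n = 4096, Hamming bound = 13, |C| = 23 > bound (violated).

Step 1: Compute V_q(n, t) = Σ_{j=0}^3 C(n, j) (q−1)^j.
  j = 0: C(12,0)·(1)^0 = 1·1 = 1.
  j = 1: C(12,1)·(1)^1 = 12·1 = 12.
  j = 2: C(12,2)·(1)^2 = 66·1 = 66.
  j = 3: C(12,3)·(1)^3 = 220·1 = 220.
  V_q(n, t) = 1 + 12 + 66 + 220 = 299.
Step 2: q^n = 2^12 = 4096.
Step 3: Hamming bound ⌊q^n / V_q(n,t)⌋ = ⌊4096/299⌋ = 13.
Step 4: Compare |C| = 23 to 13: violated.
The claimed |C| lies above the Hamming bound, so no 2-ary code of length 12 with d ≥ 7 can have 23 codewords.


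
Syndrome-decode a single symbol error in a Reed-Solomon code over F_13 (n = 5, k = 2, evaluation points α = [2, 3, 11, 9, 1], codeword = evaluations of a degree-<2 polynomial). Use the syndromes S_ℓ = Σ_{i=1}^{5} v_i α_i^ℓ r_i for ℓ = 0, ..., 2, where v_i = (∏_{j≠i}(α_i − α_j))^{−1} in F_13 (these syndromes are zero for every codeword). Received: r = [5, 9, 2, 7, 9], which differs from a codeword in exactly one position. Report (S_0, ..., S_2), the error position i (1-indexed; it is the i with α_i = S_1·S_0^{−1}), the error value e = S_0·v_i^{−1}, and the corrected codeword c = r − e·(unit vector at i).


S = (2, 2, 2), error at position 5, error magnitude e = 8, c = [5, 9, 2, 7, 1].

Step 1: column multipliers v_i = (∏_{j≠i}(α_i − α_j))^{−1} mod 13.
  i = 1 (α = 2): (2−3)(2−11)(2−9)(2−1) = (−1)·(−9)·(−7)·1 = −63 ≡ 2, so v_1 = 2^{−1} = 7 (mod 13).
  i = 2 (α = 3): (3−2)(3−11)(3−9)(3−1) = 1·(−8)·(−6)·2 = 96 ≡ 5, so v_2 = 5^{−1} = 8 (mod 13).
  i = 3 (α = 11): (11−2)(11−3)(11−9)(11−1) = 9·8·2·10 = 1440 ≡ 10, so v_3 = 10^{−1} = 4 (mod 13).
  i = 4 (α = 9): (9−2)(9−3)(9−11)(9−1) = 7·6·(−2)·8 = −672 ≡ 4, so v_4 = 4^{−1} = 10 (mod 13).
  i = 5 (α = 1): (1−2)(1−3)(1−11)(1−9) = (−1)·(−2)·(−10)·(−8) = 160 ≡ 4, so v_5 = 4^{−1} = 10 (mod 13).
  v = [7, 8, 4, 10, 10].
Step 2: syndromes of r = [5, 9, 2, 7, 9] (all sums mod 13).
  S_0 = Σ v_i r_i = 7·5 + 8·9 + 4·2 + 10·7 + 10·9 = 275 ≡ 2.
  S_1 = Σ v_i α_i r_i = 7·2·5 + 8·3·9 + 4·11·2 + 10·9·7 + 10·1·9 = 1094 ≡ 2.
  α_i^2 mod 13 = [4, 9, 4, 3, 1].
  S_2 = Σ v_i α_i^2 r_i = 7·4·5 + 8·9·9 + 4·4·2 + 10·3·7 + 10·1·9 = 1120 ≡ 2.
  S = (2, 2, 2) ≠ 0, so r is not a codeword (an error is present).
Step 3: locate the error. For a single error e at position i, S_ℓ = v_i·e·α_i^ℓ, so α_err = S_1/S_0.
  S_0^{−1} = 2^{−1} = 7 (mod 13), so α_err = 2·7 = 14 ≡ 1 = α_5. Error position i = 5.
  Consistency check: S_2/S_1 = 2·7 = 14 ≡ 1 = α_err ✓ (single-error assumption holds).
Step 4: error magnitude e = S_0/v_5 = S_0·∏_{j≠5}(α_5 − α_j) = 2·4 = 8 ≡ 8 (mod 13).
Step 5: correct position 5: c_5 = r_5 − e = 9 − 8 ≡ 1 (mod 13). Hence c = [5, 9, 2, 7, 1].
  Check: interpolating c through the α_i gives m(x) = 10 + 4·x (degree < 2) with m(α_i) = c_i for every i, so c is indeed a codeword.


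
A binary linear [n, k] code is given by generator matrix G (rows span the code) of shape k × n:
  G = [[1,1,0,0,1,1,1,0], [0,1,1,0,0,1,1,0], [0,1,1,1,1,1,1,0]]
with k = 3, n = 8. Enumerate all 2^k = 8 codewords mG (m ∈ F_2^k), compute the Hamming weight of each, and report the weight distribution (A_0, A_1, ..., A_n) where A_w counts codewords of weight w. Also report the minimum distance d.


Weight distribution: A_0 = 1, A_2 = 1, A_3 = 2, A_4 = 1, A_5 = 2, A_6 = 1. Minimum distance d = 2.

Enumerate all 2^3 = 8 messages m ∈ F_2^3.
For each, compute codeword c = mG in F_2^8, then tally its weight.
  m = 000 → c = 00000000, weight = 0.
  m = 100 → c = 11001110, weight = 5.
  m = 010 → c = 01100110, weight = 4.
  m = 110 → c = 10101000, weight = 3.
  m = 001 → c = 01111110, weight = 6.
  m = 101 → c = 10110000, weight = 3.
  m = 011 → c = 00011000, weight = 2.
  m = 111 → c = 11010110, weight = 5.
Tally weights:
  weight 0: 1 codewords.
  weight 2: 1 codewords.
  weight 3: 2 codewords.
  weight 4: 1 codewords.
  weight 5: 2 codewords.
  weight 6: 1 codewords.
Minimum distance d = smallest w > 0 with A_w > 0 = 2.
Sanity: Σ A_w = 8 = 2^3 = 8 ✓.


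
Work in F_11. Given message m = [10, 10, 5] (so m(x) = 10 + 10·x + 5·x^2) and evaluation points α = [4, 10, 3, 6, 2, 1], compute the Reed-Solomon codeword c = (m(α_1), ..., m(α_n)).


c = [9, 5, 8, 8, 6, 3]

Message polynomial: m(x) = 10 + 10·x + 5·x^2 (mod 11).
For each evaluation point α_i, compute m(α_i) mod 11:
  α_1 = 4: Horner steps 5 → 8 → 9, so m(4) = 9.
  α_2 = 10: Horner steps 5 → 5 → 5, so m(10) = 5.
  α_3 = 3: Horner steps 5 → 3 → 8, so m(3) = 8.
  α_4 = 6: Horner steps 5 → 7 → 8, so m(6) = 8.
  α_5 = 2: Horner steps 5 → 9 → 6, so m(2) = 6.
  α_6 = 1: Horner steps 5 → 4 → 3, so m(1) = 3.
Codeword c = [9, 5, 8, 8, 6, 3] ∈ F_11^6.


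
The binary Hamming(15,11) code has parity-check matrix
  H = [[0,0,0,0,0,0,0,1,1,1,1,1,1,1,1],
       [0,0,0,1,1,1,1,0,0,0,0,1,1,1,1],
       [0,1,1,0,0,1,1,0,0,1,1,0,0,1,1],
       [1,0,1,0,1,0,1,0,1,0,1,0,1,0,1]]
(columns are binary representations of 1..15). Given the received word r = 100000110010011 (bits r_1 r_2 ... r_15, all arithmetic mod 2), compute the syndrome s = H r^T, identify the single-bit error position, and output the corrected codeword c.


s = (0, 1, 0, 0)^T, error position = 4, corrected codeword c = 100100110010011

Compute s = H r^T mod 2 one row at a time:
  s_1 = 1 + 0 + 0 + 1 + 0 + 0 + 1 + 1 = 4 ≡ 0 (mod 2).
  s_2 = 0 + 0 + 0 + 1 + 0 + 0 + 1 + 1 = 3 ≡ 1 (mod 2).
  s_3 = 0 + 0 + 0 + 1 + 0 + 1 + 1 + 1 = 4 ≡ 0 (mod 2).
  s_4 = 1 + 0 + 0 + 1 + 0 + 1 + 0 + 1 = 4 ≡ 0 (mod 2).
s = (0, 1, 0, 0)^T — this equals column 4 of H (binary 0100), so error is at position 4.
Correct: flip bit 4 of r = 100000110010011 to get c = 100100110010011.


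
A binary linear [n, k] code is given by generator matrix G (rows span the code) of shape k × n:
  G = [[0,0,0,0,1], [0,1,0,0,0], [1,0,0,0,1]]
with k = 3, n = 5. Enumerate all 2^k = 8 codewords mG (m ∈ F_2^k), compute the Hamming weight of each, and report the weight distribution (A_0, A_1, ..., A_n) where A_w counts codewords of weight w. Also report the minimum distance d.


Weight distribution: A_0 = 1, A_1 = 3, A_2 = 3, A_3 = 1. Minimum distance d = 1.

Enumerate all 2^3 = 8 messages m ∈ F_2^3.
For each, compute codeword c = mG in F_2^5, then tally its weight.
  m = 000 → c = 00000, weight = 0.
  m = 100 → c = 00001, weight = 1.
  m = 010 → c = 01000, weight = 1.
  m = 110 → c = 01001, weight = 2.
  m = 001 → c = 10001, weight = 2.
  m = 101 → c = 10000, weight = 1.
  m = 011 → c = 11001, weight = 3.
  m = 111 → c = 11000, weight = 2.
Tally weights:
  weight 0: 1 codewords.
  weight 1: 3 codewords.
  weight 2: 3 codewords.
  weight 3: 1 codewords.
Minimum distance d = smallest w > 0 with A_w > 0 = 1.
Sanity: Σ A_w = 8 = 2^3 = 8 ✓.


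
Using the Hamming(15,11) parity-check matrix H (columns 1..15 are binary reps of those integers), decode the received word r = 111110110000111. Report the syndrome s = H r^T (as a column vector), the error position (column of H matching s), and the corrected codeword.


s = (0, 0, 1, 0)^T, error position = 2, corrected codeword c = 101110110000111

Compute s = H r^T mod 2 one row at a time:
  s_1 = 1 + 0 + 0 + 0 + 0 + 1 + 1 + 1 = 4 ≡ 0 (mod 2).
  s_2 = 1 + 1 + 0 + 1 + 0 + 1 + 1 + 1 = 6 ≡ 0 (mod 2).
  s_3 = 1 + 1 + 0 + 1 + 0 + 0 + 1 + 1 = 5 ≡ 1 (mod 2).
  s_4 = 1 + 1 + 1 + 1 + 0 + 0 + 1 + 1 = 6 ≡ 0 (mod 2).
s = (0, 0, 1, 0)^T — this equals column 2 of H (binary 0010), so error is at position 2.
Correct: flip bit 2 of r = 111110110000111 to get c = 101110110000111.


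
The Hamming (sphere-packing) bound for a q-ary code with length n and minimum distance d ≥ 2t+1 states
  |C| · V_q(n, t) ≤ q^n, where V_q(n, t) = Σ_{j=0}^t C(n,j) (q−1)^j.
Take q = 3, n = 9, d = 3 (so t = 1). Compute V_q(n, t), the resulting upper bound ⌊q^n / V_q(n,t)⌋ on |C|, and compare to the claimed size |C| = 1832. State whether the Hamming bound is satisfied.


V_q(n, t) = 19, q^n = 19683, Hamming bound = 1035, |C| = 1832 > bound (violated).

Step 1: Compute V_q(n, t) = Σ_{j=0}^1 C(n, j) (q−1)^j.
  j = 0: C(9,0)·(2)^0 = 1·1 = 1.
  j = 1: C(9,1)·(2)^1 = 9·2 = 18.
  V_q(n, t) = 1 + 18 = 19.
Step 2: q^n = 3^9 = 19683.
Step 3: Hamming bound ⌊q^n / V_q(n,t)⌋ = ⌊19683/19⌋ = 1035.
Step 4: Compare |C| = 1832 to 1035: violated.
The claimed |C| lies above the Hamming bound, so no 3-ary code of length 9 with d ≥ 3 can have 1832 codewords.


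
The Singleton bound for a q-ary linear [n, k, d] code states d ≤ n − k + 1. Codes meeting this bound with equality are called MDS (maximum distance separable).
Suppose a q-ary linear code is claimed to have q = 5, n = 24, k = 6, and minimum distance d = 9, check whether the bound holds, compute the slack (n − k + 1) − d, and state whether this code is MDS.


Singleton RHS = n − k + 1 = 19, slack = 10, bound satisfied, not MDS.

Singleton bound: d ≤ n − k + 1.
Here n = 24, k = 6, so n − k + 1 = 19.
Given d = 9, check d ≤ 19: YES.
Slack = (n − k + 1) − d = 10.
The code is NOT MDS (slack = 10 > 0).
Description: the claimed parameters are [24, 6, 9]_5; such a code would be non-MDS.


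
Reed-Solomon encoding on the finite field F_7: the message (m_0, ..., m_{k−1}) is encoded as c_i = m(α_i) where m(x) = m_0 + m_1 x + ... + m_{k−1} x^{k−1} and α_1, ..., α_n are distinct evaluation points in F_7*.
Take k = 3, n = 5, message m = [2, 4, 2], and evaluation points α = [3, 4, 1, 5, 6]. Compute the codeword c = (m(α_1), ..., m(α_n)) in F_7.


c = [4, 1, 1, 2, 0]

Message polynomial: m(x) = 2 + 4·x + 2·x^2 (mod 7).
For each evaluation point α_i, compute m(α_i) mod 7:
  α_1 = 3: Horner steps 2 → 3 → 4, so m(3) = 4.
  α_2 = 4: Horner steps 2 → 5 → 1, so m(4) = 1.
  α_3 = 1: Horner steps 2 → 6 → 1, so m(1) = 1.
  α_4 = 5: Horner steps 2 → 0 → 2, so m(5) = 2.
  α_5 = 6: Horner steps 2 → 2 → 0, so m(6) = 0.
Codeword c = [4, 1, 1, 2, 0] ∈ F_7^5.


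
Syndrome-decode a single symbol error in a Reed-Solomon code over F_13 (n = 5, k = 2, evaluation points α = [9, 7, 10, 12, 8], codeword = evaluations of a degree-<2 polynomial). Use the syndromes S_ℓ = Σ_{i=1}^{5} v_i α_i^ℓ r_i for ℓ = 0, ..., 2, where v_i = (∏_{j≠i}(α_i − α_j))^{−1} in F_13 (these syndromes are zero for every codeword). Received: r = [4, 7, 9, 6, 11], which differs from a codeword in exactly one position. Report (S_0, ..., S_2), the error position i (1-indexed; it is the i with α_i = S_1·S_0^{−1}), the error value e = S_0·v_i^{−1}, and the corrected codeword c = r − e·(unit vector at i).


S = (5, 1, 8), error at position 5, error magnitude e = 12, c = [4, 7, 9, 6, 12].

Step 1: column multipliers v_i = (∏_{j≠i}(α_i − α_j))^{−1} mod 13.
  i = 1 (α = 9): (9−7)(9−10)(9−12)(9−8) = 2·(−1)·(−3)·1 = 6 ≡ 6, so v_1 = 6^{−1} = 11 (mod 13).
  i = 2 (α = 7): (7−9)(7−10)(7−12)(7−8) = (−2)·(−3)·(−5)·(−1) = 30 ≡ 4, so v_2 = 4^{−1} = 10 (mod 13).
  i = 3 (α = 10): (10−9)(10−7)(10−12)(10−8) = 1·3·(−2)·2 = −12 ≡ 1, so v_3 = 1^{−1} = 1 (mod 13).
  i = 4 (α = 12): (12−9)(12−7)(12−10)(12−8) = 3·5·2·4 = 120 ≡ 3, so v_4 = 3^{−1} = 9 (mod 13).
  i = 5 (α = 8): (8−9)(8−7)(8−10)(8−12) = (−1)·1·(−2)·(−4) = −8 ≡ 5, so v_5 = 5^{−1} = 8 (mod 13).
  v = [11, 10, 1, 9, 8].
Step 2: syndromes of r = [4, 7, 9, 6, 11] (all sums mod 13).
  S_0 = Σ v_i r_i = 11·4 + 10·7 + 1·9 + 9·6 + 8·11 = 265 ≡ 5.
  S_1 = Σ v_i α_i r_i = 11·9·4 + 10·7·7 + 1·10·9 + 9·12·6 + 8·8·11 = 2328 ≡ 1.
  α_i^2 mod 13 = [3, 10, 9, 1, 12].
  S_2 = Σ v_i α_i^2 r_i = 11·3·4 + 10·10·7 + 1·9·9 + 9·1·6 + 8·12·11 = 2023 ≡ 8.
  S = (5, 1, 8) ≠ 0, so r is not a codeword (an error is present).
Step 3: locate the error. For a single error e at position i, S_ℓ = v_i·e·α_i^ℓ, so α_err = S_1/S_0.
  S_0^{−1} = 5^{−1} = 8 (mod 13), so α_err = 1·8 = 8 ≡ 8 = α_5. Error position i = 5.
  Consistency check: S_2/S_1 = 8·1 = 8 ≡ 8 = α_err ✓ (single-error assumption holds).
Step 4: error magnitude e = S_0/v_5 = S_0·∏_{j≠5}(α_5 − α_j) = 5·5 = 25 ≡ 12 (mod 13).
Step 5: correct position 5: c_5 = r_5 − e = 11 − 12 ≡ 12 (mod 13). Hence c = [4, 7, 9, 6, 12].
  Check: interpolating c through the α_i gives m(x) = 11 + 5·x (degree < 2) with m(α_i) = c_i for every i, so c is indeed a codeword.


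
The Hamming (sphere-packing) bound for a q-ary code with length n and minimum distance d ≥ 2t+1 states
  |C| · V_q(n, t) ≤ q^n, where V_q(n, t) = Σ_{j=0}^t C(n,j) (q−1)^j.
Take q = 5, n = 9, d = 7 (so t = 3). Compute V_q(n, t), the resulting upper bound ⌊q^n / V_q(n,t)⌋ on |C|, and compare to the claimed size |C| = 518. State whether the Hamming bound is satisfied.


V_q(n, t) = 5989, q^n = 1953125, Hamming bound = 326, |C| = 518 > bound (violated).

Step 1: Compute V_q(n, t) = Σ_{j=0}^3 C(n, j) (q−1)^j.
  j = 0: C(9,0)·(4)^0 = 1·1 = 1.
  j = 1: C(9,1)·(4)^1 = 9·4 = 36.
  j = 2: C(9,2)·(4)^2 = 36·16 = 576.
  j = 3: C(9,3)·(4)^3 = 84·64 = 5376.
  V_q(n, t) = 1 + 36 + 576 + 5376 = 5989.
Step 2: q^n = 5^9 = 1953125.
Step 3: Hamming bound ⌊q^n / V_q(n,t)⌋ = ⌊1953125/5989⌋ = 326.
Step 4: Compare |C| = 518 to 326: violated.
The claimed |C| lies above the Hamming bound, so no 5-ary code of length 9 with d ≥ 7 can have 518 codewords.


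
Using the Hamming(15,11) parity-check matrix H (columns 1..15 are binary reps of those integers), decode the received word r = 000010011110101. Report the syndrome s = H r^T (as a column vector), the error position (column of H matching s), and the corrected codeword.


s = (0, 1, 1, 1)^T, error position = 7, corrected codeword c = 000010111110101

Compute s = H r^T mod 2 one row at a time:
  s_1 = 1 + 1 + 1 + 1 + 0 + 1 + 0 + 1 = 6 ≡ 0 (mod 2).
  s_2 = 0 + 1 + 0 + 0 + 0 + 1 + 0 + 1 = 3 ≡ 1 (mod 2).
  s_3 = 0 + 0 + 0 + 0 + 1 + 1 + 0 + 1 = 3 ≡ 1 (mod 2).
  s_4 = 0 + 0 + 1 + 0 + 1 + 1 + 1 + 1 = 5 ≡ 1 (mod 2).
s = (0, 1, 1, 1)^T — this equals column 7 of H (binary 0111), so error is at position 7.
Correct: flip bit 7 of r = 000010011110101 to get c = 000010111110101.


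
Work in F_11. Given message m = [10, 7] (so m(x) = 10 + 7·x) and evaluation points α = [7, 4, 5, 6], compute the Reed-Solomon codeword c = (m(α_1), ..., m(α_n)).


c = [4, 5, 1, 8]

Message polynomial: m(x) = 10 + 7·x (mod 11).
For each evaluation point α_i, compute m(α_i) mod 11:
  α_1 = 7: Horner steps 7 → 4, so m(7) = 4.
  α_2 = 4: Horner steps 7 → 5, so m(4) = 5.
  α_3 = 5: Horner steps 7 → 1, so m(5) = 1.
  α_4 = 6: Horner steps 7 → 8, so m(6) = 8.
Codeword c = [4, 5, 1, 8] ∈ F_11^4.


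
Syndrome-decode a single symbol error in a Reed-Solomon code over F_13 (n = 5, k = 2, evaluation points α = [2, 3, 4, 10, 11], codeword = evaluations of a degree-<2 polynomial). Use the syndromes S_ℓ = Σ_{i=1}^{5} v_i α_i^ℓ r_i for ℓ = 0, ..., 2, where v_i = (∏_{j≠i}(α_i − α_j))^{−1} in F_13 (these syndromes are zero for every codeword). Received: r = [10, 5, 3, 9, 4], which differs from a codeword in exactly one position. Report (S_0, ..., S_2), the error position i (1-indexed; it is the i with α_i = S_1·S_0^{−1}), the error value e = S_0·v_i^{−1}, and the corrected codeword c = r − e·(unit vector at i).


S = (7, 2, 8), error at position 3, error magnitude e = 3, c = [10, 5, 0, 9, 4].

Step 1: column multipliers v_i = (∏_{j≠i}(α_i − α_j))^{−1} mod 13.
  i = 1 (α = 2): (2−3)(2−4)(2−10)(2−11) = (−1)·(−2)·(−8)·(−9) = 144 ≡ 1, so v_1 = 1^{−1} = 1 (mod 13).
  i = 2 (α = 3): (3−2)(3−4)(3−10)(3−11) = 1·(−1)·(−7)·(−8) = −56 ≡ 9, so v_2 = 9^{−1} = 3 (mod 13).
  i = 3 (α = 4): (4−2)(4−3)(4−10)(4−11) = 2·1·(−6)·(−7) = 84 ≡ 6, so v_3 = 6^{−1} = 11 (mod 13).
  i = 4 (α = 10): (10−2)(10−3)(10−4)(10−11) = 8·7·6·(−1) = −336 ≡ 2, so v_4 = 2^{−1} = 7 (mod 13).
  i = 5 (α = 11): (11−2)(11−3)(11−4)(11−10) = 9·8·7·1 = 504 ≡ 10, so v_5 = 10^{−1} = 4 (mod 13).
  v = [1, 3, 11, 7, 4].
Step 2: syndromes of r = [10, 5, 3, 9, 4] (all sums mod 13).
  S_0 = Σ v_i r_i = 1·10 + 3·5 + 11·3 + 7·9 + 4·4 = 137 ≡ 7.
  S_1 = Σ v_i α_i r_i = 1·2·10 + 3·3·5 + 11·4·3 + 7·10·9 + 4·11·4 = 1003 ≡ 2.
  α_i^2 mod 13 = [4, 9, 3, 9, 4].
  S_2 = Σ v_i α_i^2 r_i = 1·4·10 + 3·9·5 + 11·3·3 + 7·9·9 + 4·4·4 = 905 ≡ 8.
  S = (7, 2, 8) ≠ 0, so r is not a codeword (an error is present).
Step 3: locate the error. For a single error e at position i, S_ℓ = v_i·e·α_i^ℓ, so α_err = S_1/S_0.
  S_0^{−1} = 7^{−1} = 2 (mod 13), so α_err = 2·2 = 4 ≡ 4 = α_3. Error position i = 3.
  Consistency check: S_2/S_1 = 8·7 = 56 ≡ 4 = α_err ✓ (single-error assumption holds).
Step 4: error magnitude e = S_0/v_3 = S_0·∏_{j≠3}(α_3 − α_j) = 7·6 = 42 ≡ 3 (mod 13).
Step 5: correct position 3: c_3 = r_3 − e = 3 − 3 ≡ 0 (mod 13). Hence c = [10, 5, 0, 9, 4].
  Check: interpolating c through the α_i gives m(x) = 7 + 8·x (degree < 2) with m(α_i) = c_i for every i, so c is indeed a codeword.


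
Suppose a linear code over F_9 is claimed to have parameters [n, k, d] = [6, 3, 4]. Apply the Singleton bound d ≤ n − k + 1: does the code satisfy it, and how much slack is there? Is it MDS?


Singleton RHS = n − k + 1 = 4, slack = 0, bound satisfied, MDS.

Singleton bound: d ≤ n − k + 1.
Here n = 6, k = 3, so n − k + 1 = 4.
Given d = 4, check d ≤ 4: YES.
Slack = (n − k + 1) − d = 0.
The code is MDS (slack = 0).
Description: the claimed parameters are [6, 3, 4]_9; such a code would be MDS (meets Singleton bound).


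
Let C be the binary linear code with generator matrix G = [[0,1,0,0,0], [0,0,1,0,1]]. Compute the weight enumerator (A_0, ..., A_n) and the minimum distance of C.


Weight distribution: A_0 = 1, A_1 = 1, A_2 = 1, A_3 = 1. Minimum distance d = 1.

Enumerate all 2^2 = 4 messages m ∈ F_2^2.
For each, compute codeword c = mG in F_2^5, then tally its weight.
  m = 00 → c = 00000, weight = 0.
  m = 10 → c = 01000, weight = 1.
  m = 01 → c = 00101, weight = 2.
  m = 11 → c = 01101, weight = 3.
Tally weights:
  weight 0: 1 codewords.
  weight 1: 1 codewords.
  weight 2: 1 codewords.
  weight 3: 1 codewords.
Minimum distance d = smallest w > 0 with A_w > 0 = 1.
Sanity: Σ A_w = 4 = 2^2 = 4 ✓.


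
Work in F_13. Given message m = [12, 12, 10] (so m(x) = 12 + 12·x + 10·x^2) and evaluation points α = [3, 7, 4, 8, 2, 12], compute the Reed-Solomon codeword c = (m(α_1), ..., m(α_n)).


c = [8, 1, 12, 7, 11, 10]

Message polynomial: m(x) = 12 + 12·x + 10·x^2 (mod 13).
For each evaluation point α_i, compute m(α_i) mod 13:
  α_1 = 3: Horner steps 10 → 3 → 8, so m(3) = 8.
  α_2 = 7: Horner steps 10 → 4 → 1, so m(7) = 1.
  α_3 = 4: Horner steps 10 → 0 → 12, so m(4) = 12.
  α_4 = 8: Horner steps 10 → 1 → 7, so m(8) = 7.
  α_5 = 2: Horner steps 10 → 6 → 11, so m(2) = 11.
  α_6 = 12: Horner steps 10 → 2 → 10, so m(12) = 10.
Codeword c = [8, 1, 12, 7, 11, 10] ∈ F_13^6.


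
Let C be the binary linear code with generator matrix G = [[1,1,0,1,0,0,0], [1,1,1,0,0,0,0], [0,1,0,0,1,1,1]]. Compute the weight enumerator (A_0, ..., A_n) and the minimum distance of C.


Weight distribution: A_0 = 1, A_2 = 1, A_3 = 2, A_4 = 1, A_5 = 2, A_6 = 1. Minimum distance d = 2.

Enumerate all 2^3 = 8 messages m ∈ F_2^3.
For each, compute codeword c = mG in F_2^7, then tally its weight.
  m = 000 → c = 0000000, weight = 0.
  m = 100 → c = 1101000, weight = 3.
  m = 010 → c = 1110000, weight = 3.
  m = 110 → c = 0011000, weight = 2.
  m = 001 → c = 0100111, weight = 4.
  m = 101 → c = 1001111, weight = 5.
  m = 011 → c = 1010111, weight = 5.
  m = 111 → c = 0111111, weight = 6.
Tally weights:
  weight 0: 1 codewords.
  weight 2: 1 codewords.
  weight 3: 2 codewords.
  weight 4: 1 codewords.
  weight 5: 2 codewords.
  weight 6: 1 codewords.
Minimum distance d = smallest w > 0 with A_w > 0 = 2.
Sanity: Σ A_w = 8 = 2^3 = 8 ✓.


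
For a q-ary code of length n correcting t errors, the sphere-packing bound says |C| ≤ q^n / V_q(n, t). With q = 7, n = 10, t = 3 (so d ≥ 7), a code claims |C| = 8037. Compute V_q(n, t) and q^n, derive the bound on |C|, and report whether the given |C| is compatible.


V_q(n, t) = 27601, q^n = 282475249, Hamming bound = 10234, |C| = 8037 ≤ bound (satisfied).

Step 1: Compute V_q(n, t) = Σ_{j=0}^3 C(n, j) (q−1)^j.
  j = 0: C(10,0)·(6)^0 = 1·1 = 1.
  j = 1: C(10,1)·(6)^1 = 10·6 = 60.
  j = 2: C(10,2)·(6)^2 = 45·36 = 1620.
  j = 3: C(10,3)·(6)^3 = 120·216 = 25920.
  V_q(n, t) = 1 + 60 + 1620 + 25920 = 27601.
Step 2: q^n = 7^10 = 282475249.
Step 3: Hamming bound ⌊q^n / V_q(n,t)⌋ = ⌊282475249/27601⌋ = 10234.
Step 4: Compare |C| = 8037 to 10234: satisfied.
The claimed |C| lies below the Hamming bound.


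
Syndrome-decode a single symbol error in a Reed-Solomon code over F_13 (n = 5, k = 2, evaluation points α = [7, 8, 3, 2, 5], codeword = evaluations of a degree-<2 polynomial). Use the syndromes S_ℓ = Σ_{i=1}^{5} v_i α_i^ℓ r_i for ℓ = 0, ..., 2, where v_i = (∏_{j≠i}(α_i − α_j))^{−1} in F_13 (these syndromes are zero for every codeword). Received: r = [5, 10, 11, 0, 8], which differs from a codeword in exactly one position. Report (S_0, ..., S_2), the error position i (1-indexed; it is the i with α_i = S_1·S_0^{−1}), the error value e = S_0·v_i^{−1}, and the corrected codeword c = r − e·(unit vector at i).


S = (6, 12, 11), error at position 4, error magnitude e = 7, c = [5, 10, 11, 6, 8].

Step 1: column multipliers v_i = (∏_{j≠i}(α_i − α_j))^{−1} mod 13.
  i = 1 (α = 7): (7−8)(7−3)(7−2)(7−5) = (−1)·4·5·2 = −40 ≡ 12, so v_1 = 12^{−1} = 12 (mod 13).
  i = 2 (α = 8): (8−7)(8−3)(8−2)(8−5) = 1·5·6·3 = 90 ≡ 12, so v_2 = 12^{−1} = 12 (mod 13).
  i = 3 (α = 3): (3−7)(3−8)(3−2)(3−5) = (−4)·(−5)·1·(−2) = −40 ≡ 12, so v_3 = 12^{−1} = 12 (mod 13).
  i = 4 (α = 2): (2−7)(2−8)(2−3)(2−5) = (−5)·(−6)·(−1)·(−3) = 90 ≡ 12, so v_4 = 12^{−1} = 12 (mod 13).
  i = 5 (α = 5): (5−7)(5−8)(5−3)(5−2) = (−2)·(−3)·2·3 = 36 ≡ 10, so v_5 = 10^{−1} = 4 (mod 13).
  v = [12, 12, 12, 12, 4].
Step 2: syndromes of r = [5, 10, 11, 0, 8] (all sums mod 13).
  S_0 = Σ v_i r_i = 12·5 + 12·10 + 12·11 + 12·0 + 4·8 = 344 ≡ 6.
  S_1 = Σ v_i α_i r_i = 12·7·5 + 12·8·10 + 12·3·11 + 12·2·0 + 4·5·8 = 1936 ≡ 12.
  α_i^2 mod 13 = [10, 12, 9, 4, 12].
  S_2 = Σ v_i α_i^2 r_i = 12·10·5 + 12·12·10 + 12·9·11 + 12·4·0 + 4·12·8 = 3612 ≡ 11.
  S = (6, 12, 11) ≠ 0, so r is not a codeword (an error is present).
Step 3: locate the error. For a single error e at position i, S_ℓ = v_i·e·α_i^ℓ, so α_err = S_1/S_0.
  S_0^{−1} = 6^{−1} = 11 (mod 13), so α_err = 12·11 = 132 ≡ 2 = α_4. Error position i = 4.
  Consistency check: S_2/S_1 = 11·12 = 132 ≡ 2 = α_err ✓ (single-error assumption holds).
Step 4: error magnitude e = S_0/v_4 = S_0·∏_{j≠4}(α_4 − α_j) = 6·12 = 72 ≡ 7 (mod 13).
Step 5: correct position 4: c_4 = r_4 − e = 0 − 7 ≡ 6 (mod 13). Hence c = [5, 10, 11, 6, 8].
  Check: interpolating c through the α_i gives m(x) = 9 + 5·x (degree < 2) with m(α_i) = c_i for every i, so c is indeed a codeword.


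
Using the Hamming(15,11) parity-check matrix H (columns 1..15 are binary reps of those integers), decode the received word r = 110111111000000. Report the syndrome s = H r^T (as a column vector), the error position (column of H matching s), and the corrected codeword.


s = (0, 0, 1, 0)^T, error position = 2, corrected codeword c = 100111111000000

Compute s = H r^T mod 2 one row at a time:
  s_1 = 1 + 1 + 0 + 0 + 0 + 0 + 0 + 0 = 2 ≡ 0 (mod 2).
  s_2 = 1 + 1 + 1 + 1 + 0 + 0 + 0 + 0 = 4 ≡ 0 (mod 2).
  s_3 = 1 + 0 + 1 + 1 + 0 + 0 + 0 + 0 = 3 ≡ 1 (mod 2).
  s_4 = 1 + 0 + 1 + 1 + 1 + 0 + 0 + 0 = 4 ≡ 0 (mod 2).
s = (0, 0, 1, 0)^T — this equals column 2 of H (binary 0010), so error is at position 2.
Correct: flip bit 2 of r = 110111111000000 to get c = 100111111000000.


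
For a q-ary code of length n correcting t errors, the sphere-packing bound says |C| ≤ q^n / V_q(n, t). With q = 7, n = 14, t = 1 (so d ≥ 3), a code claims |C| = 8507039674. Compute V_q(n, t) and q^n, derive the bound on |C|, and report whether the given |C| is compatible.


V_q(n, t) = 85, q^n = 678223072849, Hamming bound = 7979094974, |C| = 8507039674 > bound (violated).

Step 1: Compute V_q(n, t) = Σ_{j=0}^1 C(n, j) (q−1)^j.
  j = 0: C(14,0)·(6)^0 = 1·1 = 1.
  j = 1: C(14,1)·(6)^1 = 14·6 = 84.
  V_q(n, t) = 1 + 84 = 85.
Step 2: q^n = 7^14 = 678223072849.
Step 3: Hamming bound ⌊q^n / V_q(n,t)⌋ = ⌊678223072849/85⌋ = 7979094974.
Step 4: Compare |C| = 8507039674 to 7979094974: violated.
The claimed |C| lies above the Hamming bound, so no 7-ary code of length 14 with d ≥ 3 can have 8507039674 codewords.


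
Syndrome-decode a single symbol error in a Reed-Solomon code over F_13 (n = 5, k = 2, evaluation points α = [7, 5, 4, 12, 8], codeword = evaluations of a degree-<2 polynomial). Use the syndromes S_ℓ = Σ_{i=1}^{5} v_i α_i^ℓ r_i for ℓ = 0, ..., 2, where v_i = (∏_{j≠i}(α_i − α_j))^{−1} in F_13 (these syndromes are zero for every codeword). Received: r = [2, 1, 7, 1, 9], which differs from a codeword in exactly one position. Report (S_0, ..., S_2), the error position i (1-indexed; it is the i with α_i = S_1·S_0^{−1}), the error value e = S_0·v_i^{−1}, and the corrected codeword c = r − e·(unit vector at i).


S = (8, 5, 8), error at position 4, error magnitude e = 3, c = [2, 1, 7, 11, 9].

Step 1: column multipliers v_i = (∏_{j≠i}(α_i − α_j))^{−1} mod 13.
  i = 1 (α = 7): (7−5)(7−4)(7−12)(7−8) = 2·3·(−5)·(−1) = 30 ≡ 4, so v_1 = 4^{−1} = 10 (mod 13).
  i = 2 (α = 5): (5−7)(5−4)(5−12)(5−8) = (−2)·1·(−7)·(−3) = −42 ≡ 10, so v_2 = 10^{−1} = 4 (mod 13).
  i = 3 (α = 4): (4−7)(4−5)(4−12)(4−8) = (−3)·(−1)·(−8)·(−4) = 96 ≡ 5, so v_3 = 5^{−1} = 8 (mod 13).
  i = 4 (α = 12): (12−7)(12−5)(12−4)(12−8) = 5·7·8·4 = 1120 ≡ 2, so v_4 = 2^{−1} = 7 (mod 13).
  i = 5 (α = 8): (8−7)(8−5)(8−4)(8−12) = 1·3·4·(−4) = −48 ≡ 4, so v_5 = 4^{−1} = 10 (mod 13).
  v = [10, 4, 8, 7, 10].
Step 2: syndromes of r = [2, 1, 7, 1, 9] (all sums mod 13).
  S_0 = Σ v_i r_i = 10·2 + 4·1 + 8·7 + 7·1 + 10·9 = 177 ≡ 8.
  S_1 = Σ v_i α_i r_i = 10·7·2 + 4·5·1 + 8·4·7 + 7·12·1 + 10·8·9 = 1188 ≡ 5.
  α_i^2 mod 13 = [10, 12, 3, 1, 12].
  S_2 = Σ v_i α_i^2 r_i = 10·10·2 + 4·12·1 + 8·3·7 + 7·1·1 + 10·12·9 = 1503 ≡ 8.
  S = (8, 5, 8) ≠ 0, so r is not a codeword (an error is present).
Step 3: locate the error. For a single error e at position i, S_ℓ = v_i·e·α_i^ℓ, so α_err = S_1/S_0.
  S_0^{−1} = 8^{−1} = 5 (mod 13), so α_err = 5·5 = 25 ≡ 12 = α_4. Error position i = 4.
  Consistency check: S_2/S_1 = 8·8 = 64 ≡ 12 = α_err ✓ (single-error assumption holds).
Step 4: error magnitude e = S_0/v_4 = S_0·∏_{j≠4}(α_4 − α_j) = 8·2 = 16 ≡ 3 (mod 13).
Step 5: correct position 4: c_4 = r_4 − e = 1 − 3 ≡ 11 (mod 13). Hence c = [2, 1, 7, 11, 9].
  Check: interpolating c through the α_i gives m(x) = 5 + 7·x (degree < 2) with m(α_i) = c_i for every i, so c is indeed a codeword.


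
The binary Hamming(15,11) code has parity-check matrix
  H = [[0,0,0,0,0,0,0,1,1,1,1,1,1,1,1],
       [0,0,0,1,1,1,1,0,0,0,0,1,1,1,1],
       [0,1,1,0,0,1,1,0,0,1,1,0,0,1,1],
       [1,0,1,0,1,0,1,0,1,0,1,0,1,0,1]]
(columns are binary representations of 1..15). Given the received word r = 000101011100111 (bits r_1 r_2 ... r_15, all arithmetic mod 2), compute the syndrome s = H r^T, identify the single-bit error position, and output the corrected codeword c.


s = (0, 1, 0, 1)^T, error position = 5, corrected codeword c = 000111011100111

Compute s = H r^T mod 2 one row at a time:
  s_1 = 1 + 1 + 1 + 0 + 0 + 1 + 1 + 1 = 6 ≡ 0 (mod 2).
  s_2 = 1 + 0 + 1 + 0 + 0 + 1 + 1 + 1 = 5 ≡ 1 (mod 2).
  s_3 = 0 + 0 + 1 + 0 + 1 + 0 + 1 + 1 = 4 ≡ 0 (mod 2).
  s_4 = 0 + 0 + 0 + 0 + 1 + 0 + 1 + 1 = 3 ≡ 1 (mod 2).
s = (0, 1, 0, 1)^T — this equals column 5 of H (binary 0101), so error is at position 5.
Correct: flip bit 5 of r = 000101011100111 to get c = 000111011100111.
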